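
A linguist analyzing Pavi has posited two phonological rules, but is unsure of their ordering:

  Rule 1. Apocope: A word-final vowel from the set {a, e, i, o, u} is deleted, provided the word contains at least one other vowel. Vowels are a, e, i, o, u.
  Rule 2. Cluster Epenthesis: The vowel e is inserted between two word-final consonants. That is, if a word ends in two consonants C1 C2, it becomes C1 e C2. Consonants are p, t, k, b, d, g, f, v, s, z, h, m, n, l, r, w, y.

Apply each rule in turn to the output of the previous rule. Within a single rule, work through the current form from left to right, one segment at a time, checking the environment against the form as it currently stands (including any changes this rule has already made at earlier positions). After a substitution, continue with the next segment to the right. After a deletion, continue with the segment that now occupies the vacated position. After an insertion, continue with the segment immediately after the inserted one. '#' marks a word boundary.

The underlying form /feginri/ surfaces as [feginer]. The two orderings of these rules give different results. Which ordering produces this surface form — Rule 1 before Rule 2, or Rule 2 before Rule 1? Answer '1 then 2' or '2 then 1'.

Order 1 then 2:
  1 Apocope: [feginri] → [feginr]
  2 Cluster Epenthesis: [feginr] → [feginer]
  result: [feginer]
Order 2 then 1:
  2 Cluster Epenthesis: no change — [feginri]
  1 Apocope: [feginri] → [feginr]
  result: [feginr]

1 then 2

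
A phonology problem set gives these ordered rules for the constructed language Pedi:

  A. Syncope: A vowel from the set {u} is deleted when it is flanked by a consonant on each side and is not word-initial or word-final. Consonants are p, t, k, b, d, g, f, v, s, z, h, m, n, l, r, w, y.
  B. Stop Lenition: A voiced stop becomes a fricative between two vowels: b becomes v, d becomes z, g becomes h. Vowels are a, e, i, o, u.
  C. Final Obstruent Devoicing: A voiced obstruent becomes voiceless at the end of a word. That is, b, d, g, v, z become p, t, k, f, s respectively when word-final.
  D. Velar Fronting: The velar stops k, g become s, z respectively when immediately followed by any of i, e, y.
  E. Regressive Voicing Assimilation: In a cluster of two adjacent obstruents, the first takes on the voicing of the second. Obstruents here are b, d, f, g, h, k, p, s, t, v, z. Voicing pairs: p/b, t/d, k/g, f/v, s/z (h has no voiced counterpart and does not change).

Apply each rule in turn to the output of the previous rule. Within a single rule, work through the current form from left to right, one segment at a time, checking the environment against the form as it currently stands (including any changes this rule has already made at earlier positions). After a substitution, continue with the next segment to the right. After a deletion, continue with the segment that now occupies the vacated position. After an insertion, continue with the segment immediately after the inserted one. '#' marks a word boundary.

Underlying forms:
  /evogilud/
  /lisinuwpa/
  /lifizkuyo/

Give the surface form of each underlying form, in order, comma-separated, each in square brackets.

/evogilud/:
  A Syncope: [evogilud] → [evogild]
  B Stop Lenition: [evogild] → [evohild]
  C Final Obstruent Devoicing: [evohild] → [evohilt]
  D Velar Fronting: no change — [evohilt]
  E Regressive Voicing Assimilation: no change — [evohilt]
/lisinuwpa/:
  A Syncope: [lisinuwpa] → [lisinwpa]
  B Stop Lenition: no change — [lisinwpa]
  C Final Obstruent Devoicing: no change — [lisinwpa]
  D Velar Fronting: no change — [lisinwpa]
  E Regressive Voicing Assimilation: no change — [lisinwpa]
/lifizkuyo/:
  A Syncope: [lifizkuyo] → [lifizkyo]
  B Stop Lenition: no change — [lifizkyo]
  C Final Obstruent Devoicing: no change — [lifizkyo]
  D Velar Fronting: [lifizkyo] → [lifizsyo]
  E Regressive Voicing Assimilation: [lifizsyo] → [lifissyo]

[evohilt], [lisinwpa], [lifissyo]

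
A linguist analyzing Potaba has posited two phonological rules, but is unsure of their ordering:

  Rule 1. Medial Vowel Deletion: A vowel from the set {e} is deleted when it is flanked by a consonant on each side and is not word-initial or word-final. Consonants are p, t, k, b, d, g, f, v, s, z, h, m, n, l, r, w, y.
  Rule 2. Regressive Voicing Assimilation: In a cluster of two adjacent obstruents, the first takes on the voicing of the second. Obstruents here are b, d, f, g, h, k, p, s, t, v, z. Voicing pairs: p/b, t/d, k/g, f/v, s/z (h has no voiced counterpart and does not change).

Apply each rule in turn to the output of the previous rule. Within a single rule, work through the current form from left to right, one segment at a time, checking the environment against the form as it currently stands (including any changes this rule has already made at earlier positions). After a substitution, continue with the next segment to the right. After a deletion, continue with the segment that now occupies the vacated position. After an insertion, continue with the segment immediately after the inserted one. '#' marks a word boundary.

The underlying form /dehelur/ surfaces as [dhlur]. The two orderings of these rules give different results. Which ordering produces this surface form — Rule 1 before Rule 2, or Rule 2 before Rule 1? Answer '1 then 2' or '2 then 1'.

Order 1 then 2:
  1 Medial Vowel Deletion: [dehelur] → [dhlur]
  2 Regressive Voicing Assimilation: [dhlur] → [thlur]
  result: [thlur]
Order 2 then 1:
  2 Regressive Voicing Assimilation: no change — [dehelur]
  1 Medial Vowel Deletion: [dehelur] → [dhlur]
  result: [dhlur]

2 then 1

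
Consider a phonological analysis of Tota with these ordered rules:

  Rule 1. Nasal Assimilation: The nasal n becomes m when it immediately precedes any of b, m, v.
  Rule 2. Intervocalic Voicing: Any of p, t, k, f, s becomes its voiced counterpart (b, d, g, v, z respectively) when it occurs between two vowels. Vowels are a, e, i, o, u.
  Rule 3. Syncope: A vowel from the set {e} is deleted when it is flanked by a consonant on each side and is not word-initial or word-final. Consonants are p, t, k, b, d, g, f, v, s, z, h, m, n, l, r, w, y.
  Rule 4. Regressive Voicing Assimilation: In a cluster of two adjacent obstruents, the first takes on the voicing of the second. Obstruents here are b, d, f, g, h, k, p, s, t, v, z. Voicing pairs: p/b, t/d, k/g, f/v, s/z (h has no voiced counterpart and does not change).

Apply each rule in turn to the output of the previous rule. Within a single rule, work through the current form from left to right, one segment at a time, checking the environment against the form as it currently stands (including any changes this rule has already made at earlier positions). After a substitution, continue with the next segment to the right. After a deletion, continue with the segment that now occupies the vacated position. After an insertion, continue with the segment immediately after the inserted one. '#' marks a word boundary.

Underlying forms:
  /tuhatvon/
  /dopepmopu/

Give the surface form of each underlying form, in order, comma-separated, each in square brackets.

/tuhatvon/:
  Rule 1 Nasal Assimilation: no change — [tuhatvon]
  Rule 2 Intervocalic Voicing: no change — [tuhatvon]
  Rule 3 Syncope: no change — [tuhatvon]
  Rule 4 Regressive Voicing Assimilation: [tuhatvon] → [tuhadvon]
/dopepmopu/:
  Rule 1 Nasal Assimilation: no change — [dopepmopu]
  Rule 2 Intervocalic Voicing: [dopepmopu] → [dobepmobu]
  Rule 3 Syncope: [dobepmobu] → [dobpmobu]
  Rule 4 Regressive Voicing Assimilation: [dobpmobu] → [doppmobu]

[tuhadvon], [doppmobu]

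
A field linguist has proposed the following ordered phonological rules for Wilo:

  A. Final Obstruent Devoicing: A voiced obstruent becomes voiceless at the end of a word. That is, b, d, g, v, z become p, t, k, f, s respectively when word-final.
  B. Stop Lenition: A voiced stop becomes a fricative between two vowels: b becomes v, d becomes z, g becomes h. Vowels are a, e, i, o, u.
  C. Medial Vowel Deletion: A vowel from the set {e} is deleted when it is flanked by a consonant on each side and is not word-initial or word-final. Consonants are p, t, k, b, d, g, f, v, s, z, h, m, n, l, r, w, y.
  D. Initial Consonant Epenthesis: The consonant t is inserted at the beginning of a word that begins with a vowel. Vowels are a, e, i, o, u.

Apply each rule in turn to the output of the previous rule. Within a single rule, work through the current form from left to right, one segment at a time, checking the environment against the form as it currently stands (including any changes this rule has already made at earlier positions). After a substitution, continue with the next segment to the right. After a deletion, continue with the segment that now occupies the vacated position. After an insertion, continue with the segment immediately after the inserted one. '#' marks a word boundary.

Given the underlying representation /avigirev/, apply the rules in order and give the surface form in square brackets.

A Final Obstruent Devoicing: [avigirev] → [avigiref]
B Stop Lenition: [avigiref] → [avihiref]
C Medial Vowel Deletion: [avihiref] → [avihirf]
D Initial Consonant Epenthesis: [avihirf] → [tavihirf]

[tavihirf]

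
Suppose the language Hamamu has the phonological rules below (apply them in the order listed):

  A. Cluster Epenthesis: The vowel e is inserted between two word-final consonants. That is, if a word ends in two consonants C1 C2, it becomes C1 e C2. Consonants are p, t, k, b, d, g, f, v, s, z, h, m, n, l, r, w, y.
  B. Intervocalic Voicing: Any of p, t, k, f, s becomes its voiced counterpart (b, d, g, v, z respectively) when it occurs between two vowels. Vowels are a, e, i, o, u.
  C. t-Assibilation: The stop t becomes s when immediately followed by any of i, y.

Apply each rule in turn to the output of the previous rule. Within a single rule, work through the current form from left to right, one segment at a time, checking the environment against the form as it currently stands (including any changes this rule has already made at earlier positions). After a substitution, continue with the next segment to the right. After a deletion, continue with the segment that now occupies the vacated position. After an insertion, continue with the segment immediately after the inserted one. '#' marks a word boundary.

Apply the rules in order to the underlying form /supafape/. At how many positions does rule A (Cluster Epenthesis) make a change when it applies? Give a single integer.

A Cluster Epenthesis: no change — [supafape]
B Intervocalic Voicing: [supafape] → [subavabe]
C t-Assibilation: no change — [subavabe]
Rule A changed 0 position(s).

0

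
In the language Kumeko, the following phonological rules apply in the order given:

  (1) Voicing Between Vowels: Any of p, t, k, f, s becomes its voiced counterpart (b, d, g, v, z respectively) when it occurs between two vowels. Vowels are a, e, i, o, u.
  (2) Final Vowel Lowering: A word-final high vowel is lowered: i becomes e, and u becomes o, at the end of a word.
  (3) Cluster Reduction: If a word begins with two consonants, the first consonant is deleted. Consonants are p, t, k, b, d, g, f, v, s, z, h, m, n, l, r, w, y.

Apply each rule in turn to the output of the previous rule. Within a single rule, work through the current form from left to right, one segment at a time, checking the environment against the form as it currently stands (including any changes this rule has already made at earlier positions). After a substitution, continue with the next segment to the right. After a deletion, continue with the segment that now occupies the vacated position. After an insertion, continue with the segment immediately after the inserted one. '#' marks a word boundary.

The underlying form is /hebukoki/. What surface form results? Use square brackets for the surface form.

[hebugoge]

(1) Voicing Between Vowels: [hebukoki] → [hebugogi]
(2) Final Vowel Lowering: [hebugogi] → [hebugoge]
(3) Cluster Reduction: no change — [hebugoge]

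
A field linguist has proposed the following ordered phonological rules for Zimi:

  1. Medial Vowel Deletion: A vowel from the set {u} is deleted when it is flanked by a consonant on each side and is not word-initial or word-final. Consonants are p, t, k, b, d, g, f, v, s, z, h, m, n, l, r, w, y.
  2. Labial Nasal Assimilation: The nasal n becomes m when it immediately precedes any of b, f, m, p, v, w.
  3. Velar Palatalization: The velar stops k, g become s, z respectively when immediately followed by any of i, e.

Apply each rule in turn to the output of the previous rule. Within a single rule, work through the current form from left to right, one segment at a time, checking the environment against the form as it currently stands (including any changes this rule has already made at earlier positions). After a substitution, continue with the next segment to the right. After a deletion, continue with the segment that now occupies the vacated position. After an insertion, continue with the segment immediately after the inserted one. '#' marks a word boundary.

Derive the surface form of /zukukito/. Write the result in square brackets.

[zksito]

1 Medial Vowel Deletion: [zukukito] → [zkkito]
2 Labial Nasal Assimilation: no change — [zkkito]
3 Velar Palatalization: [zkkito] → [zksito]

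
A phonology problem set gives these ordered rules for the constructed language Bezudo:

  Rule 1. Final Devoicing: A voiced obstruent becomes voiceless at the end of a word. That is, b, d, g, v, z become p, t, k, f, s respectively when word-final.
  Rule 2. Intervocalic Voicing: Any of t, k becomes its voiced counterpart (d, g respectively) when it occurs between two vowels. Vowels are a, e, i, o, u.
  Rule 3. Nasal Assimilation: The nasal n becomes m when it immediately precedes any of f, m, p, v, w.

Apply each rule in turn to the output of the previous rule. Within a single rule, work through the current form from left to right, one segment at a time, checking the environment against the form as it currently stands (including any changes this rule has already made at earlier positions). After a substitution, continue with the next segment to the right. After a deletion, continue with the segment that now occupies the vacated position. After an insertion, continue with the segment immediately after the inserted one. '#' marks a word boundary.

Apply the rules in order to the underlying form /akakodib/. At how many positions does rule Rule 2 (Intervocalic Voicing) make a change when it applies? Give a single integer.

Rule 1 Final Devoicing: [akakodib] → [akakodip]
Rule 2 Intervocalic Voicing: [akakodip] → [agagodip]
Rule 3 Nasal Assimilation: no change — [agagodip]
Rule Rule 2 changed 2 position(s).

2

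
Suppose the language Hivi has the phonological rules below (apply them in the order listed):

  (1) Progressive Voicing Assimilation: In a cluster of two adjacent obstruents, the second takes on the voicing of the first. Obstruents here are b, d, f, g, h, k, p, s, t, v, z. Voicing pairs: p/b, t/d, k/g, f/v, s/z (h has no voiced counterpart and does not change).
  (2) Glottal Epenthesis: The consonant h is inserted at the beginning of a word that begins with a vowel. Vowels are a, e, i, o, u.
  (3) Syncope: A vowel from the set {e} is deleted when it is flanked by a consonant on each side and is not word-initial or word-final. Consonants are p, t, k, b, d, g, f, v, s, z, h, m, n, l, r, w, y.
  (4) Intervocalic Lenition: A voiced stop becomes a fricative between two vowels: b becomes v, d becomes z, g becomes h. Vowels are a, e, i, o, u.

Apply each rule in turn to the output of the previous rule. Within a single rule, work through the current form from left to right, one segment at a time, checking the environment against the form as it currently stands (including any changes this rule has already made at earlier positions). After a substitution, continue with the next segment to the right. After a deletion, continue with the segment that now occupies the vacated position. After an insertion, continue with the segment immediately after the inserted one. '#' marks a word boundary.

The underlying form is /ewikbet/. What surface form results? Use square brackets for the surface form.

[hwikpt]

(1) Progressive Voicing Assimilation: [ewikbet] → [ewikpet]
(2) Glottal Epenthesis: [ewikpet] → [hewikpet]
(3) Syncope: [hewikpet] → [hwikpt]
(4) Intervocalic Lenition: no change — [hwikpt]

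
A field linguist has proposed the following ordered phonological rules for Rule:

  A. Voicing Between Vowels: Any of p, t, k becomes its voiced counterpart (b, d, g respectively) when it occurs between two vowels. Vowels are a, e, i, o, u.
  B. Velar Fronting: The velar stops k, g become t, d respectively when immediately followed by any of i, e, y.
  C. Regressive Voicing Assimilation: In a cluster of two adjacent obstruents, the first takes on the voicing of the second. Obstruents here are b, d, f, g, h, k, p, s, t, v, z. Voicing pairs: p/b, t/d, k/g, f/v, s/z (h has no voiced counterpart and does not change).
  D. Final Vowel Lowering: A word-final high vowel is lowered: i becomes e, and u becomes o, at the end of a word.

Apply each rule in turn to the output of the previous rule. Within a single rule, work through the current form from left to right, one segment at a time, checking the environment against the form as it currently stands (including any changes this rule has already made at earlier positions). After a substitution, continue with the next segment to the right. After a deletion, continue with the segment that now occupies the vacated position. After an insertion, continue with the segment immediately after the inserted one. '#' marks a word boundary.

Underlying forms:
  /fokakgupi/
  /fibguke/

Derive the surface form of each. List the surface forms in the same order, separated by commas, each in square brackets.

[fogaggube], [fibgude]

/fokakgupi/:
  A Voicing Between Vowels: [fokakgupi] → [fogakgubi]
  B Velar Fronting: no change — [fogakgubi]
  C Regressive Voicing Assimilation: [fogakgubi] → [fogaggubi]
  D Final Vowel Lowering: [fogaggubi] → [fogaggube]
/fibguke/:
  A Voicing Between Vowels: [fibguke] → [fibguge]
  B Velar Fronting: [fibguge] → [fibgude]
  C Regressive Voicing Assimilation: no change — [fibgude]
  D Final Vowel Lowering: no change — [fibgude]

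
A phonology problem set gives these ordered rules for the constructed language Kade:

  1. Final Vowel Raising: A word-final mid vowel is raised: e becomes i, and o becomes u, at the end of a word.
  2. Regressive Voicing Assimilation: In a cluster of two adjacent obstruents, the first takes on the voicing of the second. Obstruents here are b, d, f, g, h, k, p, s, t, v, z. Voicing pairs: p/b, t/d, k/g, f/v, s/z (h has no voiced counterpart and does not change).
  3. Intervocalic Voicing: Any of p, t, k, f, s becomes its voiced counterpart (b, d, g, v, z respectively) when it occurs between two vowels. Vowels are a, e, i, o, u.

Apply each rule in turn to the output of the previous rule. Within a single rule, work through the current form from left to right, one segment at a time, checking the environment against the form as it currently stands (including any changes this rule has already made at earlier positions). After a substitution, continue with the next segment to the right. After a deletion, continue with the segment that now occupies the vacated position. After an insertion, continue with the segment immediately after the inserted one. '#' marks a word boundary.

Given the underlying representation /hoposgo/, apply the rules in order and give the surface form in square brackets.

[hobozgu]

1 Final Vowel Raising: [hoposgo] → [hoposgu]
2 Regressive Voicing Assimilation: [hoposgu] → [hopozgu]
3 Intervocalic Voicing: [hopozgu] → [hobozgu]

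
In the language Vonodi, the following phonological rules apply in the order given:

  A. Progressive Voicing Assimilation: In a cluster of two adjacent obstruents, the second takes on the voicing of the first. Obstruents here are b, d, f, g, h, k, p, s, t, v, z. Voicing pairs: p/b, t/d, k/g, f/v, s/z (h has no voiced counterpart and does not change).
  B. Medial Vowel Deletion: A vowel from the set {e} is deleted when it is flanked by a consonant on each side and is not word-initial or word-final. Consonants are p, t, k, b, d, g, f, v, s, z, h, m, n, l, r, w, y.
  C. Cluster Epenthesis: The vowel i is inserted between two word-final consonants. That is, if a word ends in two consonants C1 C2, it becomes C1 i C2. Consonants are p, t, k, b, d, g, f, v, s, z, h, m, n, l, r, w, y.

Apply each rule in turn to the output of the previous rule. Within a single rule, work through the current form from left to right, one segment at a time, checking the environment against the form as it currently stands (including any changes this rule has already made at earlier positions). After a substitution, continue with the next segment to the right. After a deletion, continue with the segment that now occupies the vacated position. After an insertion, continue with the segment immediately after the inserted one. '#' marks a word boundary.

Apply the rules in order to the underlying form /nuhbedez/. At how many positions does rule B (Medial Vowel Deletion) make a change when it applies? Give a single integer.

A Progressive Voicing Assimilation: [nuhbedez] → [nuhpedez]
B Medial Vowel Deletion: [nuhpedez] → [nuhpdz]
C Cluster Epenthesis: [nuhpdz] → [nuhpdiz]
Rule B changed 2 position(s).

2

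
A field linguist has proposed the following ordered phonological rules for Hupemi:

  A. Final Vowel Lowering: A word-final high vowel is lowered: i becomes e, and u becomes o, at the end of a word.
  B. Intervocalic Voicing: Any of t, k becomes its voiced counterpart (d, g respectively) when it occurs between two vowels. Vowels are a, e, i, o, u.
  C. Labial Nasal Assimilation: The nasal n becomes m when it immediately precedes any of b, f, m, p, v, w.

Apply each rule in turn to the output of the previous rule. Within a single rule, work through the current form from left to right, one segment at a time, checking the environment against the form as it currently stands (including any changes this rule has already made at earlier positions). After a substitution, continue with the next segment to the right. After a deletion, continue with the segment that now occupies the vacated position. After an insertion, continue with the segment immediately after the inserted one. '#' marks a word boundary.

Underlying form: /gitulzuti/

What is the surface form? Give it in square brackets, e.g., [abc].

A Final Vowel Lowering: [gitulzuti] → [gitulzute]
B Intervocalic Voicing: [gitulzute] → [gidulzude]
C Labial Nasal Assimilation: no change — [gidulzude]

[gidulzude]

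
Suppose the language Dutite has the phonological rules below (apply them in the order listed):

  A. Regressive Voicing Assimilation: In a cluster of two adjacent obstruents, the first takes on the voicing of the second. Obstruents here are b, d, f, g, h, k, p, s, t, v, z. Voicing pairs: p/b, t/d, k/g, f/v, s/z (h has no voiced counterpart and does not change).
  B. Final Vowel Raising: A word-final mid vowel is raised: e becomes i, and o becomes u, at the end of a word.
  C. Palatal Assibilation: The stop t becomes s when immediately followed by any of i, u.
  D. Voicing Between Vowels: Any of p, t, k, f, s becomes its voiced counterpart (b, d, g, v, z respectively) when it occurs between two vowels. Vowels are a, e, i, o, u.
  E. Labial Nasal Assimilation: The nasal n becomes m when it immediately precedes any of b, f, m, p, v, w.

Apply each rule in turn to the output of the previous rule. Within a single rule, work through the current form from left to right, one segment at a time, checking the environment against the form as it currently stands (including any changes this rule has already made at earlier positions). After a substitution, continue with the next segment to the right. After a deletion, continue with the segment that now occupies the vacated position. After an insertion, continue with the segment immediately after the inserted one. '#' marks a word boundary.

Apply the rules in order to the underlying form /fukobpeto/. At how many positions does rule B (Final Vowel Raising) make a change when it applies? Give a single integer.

1

A Regressive Voicing Assimilation: [fukobpeto] → [fukoppeto]
B Final Vowel Raising: [fukoppeto] → [fukoppetu]
C Palatal Assibilation: [fukoppetu] → [fukoppesu]
D Voicing Between Vowels: [fukoppesu] → [fugoppezu]
E Labial Nasal Assimilation: no change — [fugoppezu]
Rule B changed 1 position(s).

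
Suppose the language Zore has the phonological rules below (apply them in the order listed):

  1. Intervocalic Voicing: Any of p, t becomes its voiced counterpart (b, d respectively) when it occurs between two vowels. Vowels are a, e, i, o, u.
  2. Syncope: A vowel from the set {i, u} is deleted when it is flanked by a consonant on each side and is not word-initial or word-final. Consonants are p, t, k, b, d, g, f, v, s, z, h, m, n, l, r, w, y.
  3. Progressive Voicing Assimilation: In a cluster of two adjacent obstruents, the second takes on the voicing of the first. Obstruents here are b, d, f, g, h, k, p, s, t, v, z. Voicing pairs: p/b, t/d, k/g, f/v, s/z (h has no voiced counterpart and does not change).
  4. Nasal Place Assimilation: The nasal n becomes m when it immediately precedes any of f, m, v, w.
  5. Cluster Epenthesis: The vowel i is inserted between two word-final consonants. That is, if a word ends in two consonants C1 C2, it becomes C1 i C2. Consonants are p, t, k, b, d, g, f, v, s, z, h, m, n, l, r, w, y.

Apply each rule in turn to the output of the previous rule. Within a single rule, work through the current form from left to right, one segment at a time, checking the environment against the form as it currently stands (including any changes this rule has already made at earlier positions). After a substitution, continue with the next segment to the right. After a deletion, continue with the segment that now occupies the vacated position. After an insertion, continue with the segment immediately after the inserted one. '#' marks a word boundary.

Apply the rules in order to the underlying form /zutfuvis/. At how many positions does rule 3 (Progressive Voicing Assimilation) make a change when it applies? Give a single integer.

1 Intervocalic Voicing: no change — [zutfuvis]
2 Syncope: [zutfuvis] → [ztfvs]
3 Progressive Voicing Assimilation: [ztfvs] → [zdvvz]
4 Nasal Place Assimilation: no change — [zdvvz]
5 Cluster Epenthesis: [zdvvz] → [zdvviz]
Rule 3 changed 3 position(s).

3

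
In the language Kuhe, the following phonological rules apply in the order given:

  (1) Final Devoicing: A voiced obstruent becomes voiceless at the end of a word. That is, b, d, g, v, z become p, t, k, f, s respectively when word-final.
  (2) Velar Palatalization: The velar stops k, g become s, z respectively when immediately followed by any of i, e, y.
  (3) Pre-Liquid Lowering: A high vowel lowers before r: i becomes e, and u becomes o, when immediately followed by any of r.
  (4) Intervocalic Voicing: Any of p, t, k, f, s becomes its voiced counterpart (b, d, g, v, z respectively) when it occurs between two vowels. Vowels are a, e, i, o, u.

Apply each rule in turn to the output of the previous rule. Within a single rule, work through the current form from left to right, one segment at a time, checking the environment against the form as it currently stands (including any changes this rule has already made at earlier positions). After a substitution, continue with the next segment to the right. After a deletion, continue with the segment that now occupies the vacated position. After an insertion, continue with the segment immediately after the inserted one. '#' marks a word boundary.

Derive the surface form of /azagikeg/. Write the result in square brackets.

[azazizek]

(1) Final Devoicing: [azagikeg] → [azagikek]
(2) Velar Palatalization: [azagikek] → [azazisek]
(3) Pre-Liquid Lowering: no change — [azazisek]
(4) Intervocalic Voicing: [azazisek] → [azazizek]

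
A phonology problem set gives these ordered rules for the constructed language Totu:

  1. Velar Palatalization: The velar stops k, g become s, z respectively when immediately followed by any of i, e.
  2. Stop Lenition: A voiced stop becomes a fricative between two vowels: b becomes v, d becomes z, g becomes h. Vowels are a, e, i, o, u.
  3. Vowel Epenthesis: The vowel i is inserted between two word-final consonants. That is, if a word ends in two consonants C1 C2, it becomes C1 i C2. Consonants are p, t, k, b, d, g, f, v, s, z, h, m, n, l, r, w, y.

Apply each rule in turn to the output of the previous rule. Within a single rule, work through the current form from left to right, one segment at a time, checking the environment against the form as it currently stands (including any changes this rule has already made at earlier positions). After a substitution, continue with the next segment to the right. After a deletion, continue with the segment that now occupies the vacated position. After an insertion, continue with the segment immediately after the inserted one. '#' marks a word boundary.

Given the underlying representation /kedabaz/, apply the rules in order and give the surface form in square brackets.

1 Velar Palatalization: [kedabaz] → [sedabaz]
2 Stop Lenition: [sedabaz] → [sezavaz]
3 Vowel Epenthesis: no change — [sezavaz]

[sezavaz]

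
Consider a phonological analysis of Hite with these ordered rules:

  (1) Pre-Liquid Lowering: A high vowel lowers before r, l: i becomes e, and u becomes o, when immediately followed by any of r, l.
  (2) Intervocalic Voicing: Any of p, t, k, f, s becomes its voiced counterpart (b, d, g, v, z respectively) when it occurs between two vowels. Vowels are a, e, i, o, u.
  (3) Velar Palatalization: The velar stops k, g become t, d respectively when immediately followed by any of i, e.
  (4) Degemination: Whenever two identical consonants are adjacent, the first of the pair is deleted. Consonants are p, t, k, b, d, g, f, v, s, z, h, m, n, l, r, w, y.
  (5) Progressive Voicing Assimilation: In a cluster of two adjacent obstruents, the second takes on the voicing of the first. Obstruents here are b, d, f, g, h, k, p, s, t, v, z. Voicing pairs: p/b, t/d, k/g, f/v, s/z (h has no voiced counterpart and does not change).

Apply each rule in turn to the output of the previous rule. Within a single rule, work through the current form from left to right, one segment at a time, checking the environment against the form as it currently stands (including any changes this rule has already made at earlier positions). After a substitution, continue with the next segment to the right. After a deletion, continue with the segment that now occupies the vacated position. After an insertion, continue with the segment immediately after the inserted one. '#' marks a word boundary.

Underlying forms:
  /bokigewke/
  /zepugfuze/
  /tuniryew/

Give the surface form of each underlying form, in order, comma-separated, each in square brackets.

[bodidewte], [zebugvuze], [tuneryew]

/bokigewke/:
  (1) Pre-Liquid Lowering: no change — [bokigewke]
  (2) Intervocalic Voicing: [bokigewke] → [bogigewke]
  (3) Velar Palatalization: [bogigewke] → [bodidewte]
  (4) Degemination: no change — [bodidewte]
  (5) Progressive Voicing Assimilation: no change — [bodidewte]
/zepugfuze/:
  (1) Pre-Liquid Lowering: no change — [zepugfuze]
  (2) Intervocalic Voicing: [zepugfuze] → [zebugfuze]
  (3) Velar Palatalization: no change — [zebugfuze]
  (4) Degemination: no change — [zebugfuze]
  (5) Progressive Voicing Assimilation: [zebugfuze] → [zebugvuze]
/tuniryew/:
  (1) Pre-Liquid Lowering: [tuniryew] → [tuneryew]
  (2) Intervocalic Voicing: no change — [tuneryew]
  (3) Velar Palatalization: no change — [tuneryew]
  (4) Degemination: no change — [tuneryew]
  (5) Progressive Voicing Assimilation: no change — [tuneryew]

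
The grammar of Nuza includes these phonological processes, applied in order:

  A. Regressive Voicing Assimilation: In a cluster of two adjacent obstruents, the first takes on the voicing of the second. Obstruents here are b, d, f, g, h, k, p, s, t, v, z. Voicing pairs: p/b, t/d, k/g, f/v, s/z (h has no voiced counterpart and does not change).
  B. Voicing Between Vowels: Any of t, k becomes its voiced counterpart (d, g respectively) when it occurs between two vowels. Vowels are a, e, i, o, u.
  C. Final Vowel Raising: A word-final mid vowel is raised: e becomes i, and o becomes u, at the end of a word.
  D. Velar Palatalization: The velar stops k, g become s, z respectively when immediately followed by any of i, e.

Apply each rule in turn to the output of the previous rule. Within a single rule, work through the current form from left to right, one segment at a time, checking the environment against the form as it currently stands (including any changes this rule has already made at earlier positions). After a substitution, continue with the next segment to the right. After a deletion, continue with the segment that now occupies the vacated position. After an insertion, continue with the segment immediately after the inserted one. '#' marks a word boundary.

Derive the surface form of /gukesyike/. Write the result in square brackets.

A Regressive Voicing Assimilation: no change — [gukesyike]
B Voicing Between Vowels: [gukesyike] → [gugesyige]
C Final Vowel Raising: [gugesyige] → [gugesyigi]
D Velar Palatalization: [gugesyigi] → [guzesyizi]

[guzesyizi]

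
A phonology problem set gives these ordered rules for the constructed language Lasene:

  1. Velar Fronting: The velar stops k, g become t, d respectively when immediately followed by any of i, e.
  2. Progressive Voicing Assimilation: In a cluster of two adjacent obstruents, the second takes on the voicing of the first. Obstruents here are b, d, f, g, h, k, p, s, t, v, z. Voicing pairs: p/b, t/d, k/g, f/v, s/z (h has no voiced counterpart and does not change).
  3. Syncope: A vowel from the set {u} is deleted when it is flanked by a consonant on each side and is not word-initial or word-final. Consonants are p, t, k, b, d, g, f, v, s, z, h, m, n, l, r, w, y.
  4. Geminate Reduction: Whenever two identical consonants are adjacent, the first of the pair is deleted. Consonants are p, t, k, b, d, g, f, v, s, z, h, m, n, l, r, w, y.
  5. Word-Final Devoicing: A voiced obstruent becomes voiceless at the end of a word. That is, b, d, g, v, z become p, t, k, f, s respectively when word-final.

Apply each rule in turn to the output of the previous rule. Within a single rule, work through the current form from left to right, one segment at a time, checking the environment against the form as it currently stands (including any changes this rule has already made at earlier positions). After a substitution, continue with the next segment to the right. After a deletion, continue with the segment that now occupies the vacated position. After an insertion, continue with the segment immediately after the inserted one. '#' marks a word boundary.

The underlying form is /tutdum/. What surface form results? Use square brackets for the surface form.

[tm]

1 Velar Fronting: no change — [tutdum]
2 Progressive Voicing Assimilation: [tutdum] → [tuttum]
3 Syncope: [tuttum] → [tttm]
4 Geminate Reduction: [tttm] → [tm]
5 Word-Final Devoicing: no change — [tm]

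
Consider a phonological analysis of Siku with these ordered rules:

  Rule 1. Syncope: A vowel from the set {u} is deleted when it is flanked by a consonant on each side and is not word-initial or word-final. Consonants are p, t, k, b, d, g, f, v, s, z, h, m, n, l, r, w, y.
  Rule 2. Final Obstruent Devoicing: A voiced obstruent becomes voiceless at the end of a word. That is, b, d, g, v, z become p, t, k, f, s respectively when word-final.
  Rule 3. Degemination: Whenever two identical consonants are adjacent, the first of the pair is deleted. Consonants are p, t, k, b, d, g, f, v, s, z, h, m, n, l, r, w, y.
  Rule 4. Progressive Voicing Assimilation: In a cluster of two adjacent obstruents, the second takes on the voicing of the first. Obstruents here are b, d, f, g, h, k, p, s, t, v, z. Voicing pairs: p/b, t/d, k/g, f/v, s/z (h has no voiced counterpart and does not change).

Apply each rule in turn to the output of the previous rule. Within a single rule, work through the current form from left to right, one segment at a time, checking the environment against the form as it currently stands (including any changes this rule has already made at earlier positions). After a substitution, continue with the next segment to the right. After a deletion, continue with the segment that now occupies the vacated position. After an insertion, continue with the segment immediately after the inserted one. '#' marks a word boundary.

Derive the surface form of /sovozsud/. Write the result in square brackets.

Rule 1 Syncope: [sovozsud] → [sovozsd]
Rule 2 Final Obstruent Devoicing: [sovozsd] → [sovozst]
Rule 3 Degemination: no change — [sovozst]
Rule 4 Progressive Voicing Assimilation: [sovozst] → [sovozzd]

[sovozzd]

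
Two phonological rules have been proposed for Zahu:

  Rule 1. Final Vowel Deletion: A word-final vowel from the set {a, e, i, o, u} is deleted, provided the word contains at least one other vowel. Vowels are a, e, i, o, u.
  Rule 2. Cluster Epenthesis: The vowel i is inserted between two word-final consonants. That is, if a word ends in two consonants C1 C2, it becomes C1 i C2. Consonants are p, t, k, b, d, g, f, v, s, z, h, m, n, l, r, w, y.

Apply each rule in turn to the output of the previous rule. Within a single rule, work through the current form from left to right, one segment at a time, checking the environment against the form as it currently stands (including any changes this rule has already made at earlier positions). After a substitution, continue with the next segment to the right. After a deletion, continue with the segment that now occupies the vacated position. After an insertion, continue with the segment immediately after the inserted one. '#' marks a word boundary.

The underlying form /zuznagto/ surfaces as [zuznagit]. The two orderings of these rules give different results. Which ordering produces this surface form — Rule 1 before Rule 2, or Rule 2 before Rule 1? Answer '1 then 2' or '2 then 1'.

Order 1 then 2:
  1 Final Vowel Deletion: [zuznagto] → [zuznagt]
  2 Cluster Epenthesis: [zuznagt] → [zuznagit]
  result: [zuznagit]
Order 2 then 1:
  2 Cluster Epenthesis: no change — [zuznagto]
  1 Final Vowel Deletion: [zuznagto] → [zuznagt]
  result: [zuznagt]

1 then 2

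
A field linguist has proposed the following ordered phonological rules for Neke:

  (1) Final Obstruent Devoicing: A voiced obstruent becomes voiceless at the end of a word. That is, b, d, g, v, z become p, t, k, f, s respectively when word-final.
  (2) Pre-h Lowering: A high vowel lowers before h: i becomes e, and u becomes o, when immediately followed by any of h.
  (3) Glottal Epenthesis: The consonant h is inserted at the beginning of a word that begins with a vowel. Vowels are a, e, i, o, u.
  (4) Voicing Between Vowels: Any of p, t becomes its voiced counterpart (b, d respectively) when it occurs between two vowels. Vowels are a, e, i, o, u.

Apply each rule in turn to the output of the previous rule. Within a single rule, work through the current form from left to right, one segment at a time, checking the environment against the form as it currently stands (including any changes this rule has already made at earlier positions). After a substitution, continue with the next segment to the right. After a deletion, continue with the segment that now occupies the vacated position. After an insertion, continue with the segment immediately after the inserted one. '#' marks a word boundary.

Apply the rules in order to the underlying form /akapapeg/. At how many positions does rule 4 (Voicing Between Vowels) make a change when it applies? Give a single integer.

(1) Final Obstruent Devoicing: [akapapeg] → [akapapek]
(2) Pre-h Lowering: no change — [akapapek]
(3) Glottal Epenthesis: [akapapek] → [hakapapek]
(4) Voicing Between Vowels: [hakapapek] → [hakababek]
Rule 4 changed 2 position(s).

2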